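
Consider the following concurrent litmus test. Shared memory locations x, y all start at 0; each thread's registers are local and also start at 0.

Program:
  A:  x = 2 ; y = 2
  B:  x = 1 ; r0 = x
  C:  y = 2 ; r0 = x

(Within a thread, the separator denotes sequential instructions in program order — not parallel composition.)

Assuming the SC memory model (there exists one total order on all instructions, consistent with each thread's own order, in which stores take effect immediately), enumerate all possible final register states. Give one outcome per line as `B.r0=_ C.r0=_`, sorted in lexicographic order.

outcome vector order: (B.r0,C.r0)
|SC outcomes| = 6

B.r0=1 C.r0=0
B.r0=1 C.r0=1
B.r0=1 C.r0=2
B.r0=2 C.r0=0
B.r0=2 C.r0=1
B.r0=2 C.r0=2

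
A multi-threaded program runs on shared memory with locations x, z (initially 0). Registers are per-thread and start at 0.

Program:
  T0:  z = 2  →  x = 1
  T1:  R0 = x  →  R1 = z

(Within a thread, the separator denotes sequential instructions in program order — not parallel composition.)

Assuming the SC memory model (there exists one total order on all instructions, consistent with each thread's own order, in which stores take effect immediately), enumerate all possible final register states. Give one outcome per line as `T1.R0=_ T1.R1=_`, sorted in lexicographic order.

outcome vector order: (T1.R0,T1.R1)
|SC outcomes| = 3

T1.R0=0 T1.R1=0
T1.R0=0 T1.R1=2
T1.R0=1 T1.R1=2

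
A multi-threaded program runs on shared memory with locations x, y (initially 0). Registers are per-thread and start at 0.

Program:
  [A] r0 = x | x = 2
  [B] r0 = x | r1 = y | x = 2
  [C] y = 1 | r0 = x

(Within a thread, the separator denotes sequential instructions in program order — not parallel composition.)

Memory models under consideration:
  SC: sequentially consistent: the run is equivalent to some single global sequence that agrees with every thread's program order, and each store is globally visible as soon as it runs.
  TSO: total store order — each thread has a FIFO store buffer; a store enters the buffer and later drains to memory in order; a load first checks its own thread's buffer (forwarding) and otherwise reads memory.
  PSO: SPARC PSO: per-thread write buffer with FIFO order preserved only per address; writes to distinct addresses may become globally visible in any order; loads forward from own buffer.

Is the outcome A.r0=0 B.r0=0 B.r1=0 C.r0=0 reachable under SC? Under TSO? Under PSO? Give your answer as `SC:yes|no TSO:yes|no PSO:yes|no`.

SC:yes TSO:yes PSO:yes

outcome vector order: (A.r0,B.r0,B.r1,C.r0)
SC: 11 outcomes — {0/0/0/0, 0/0/0/2, 0/0/1/0, 0/0/1/2, 0/2/0/2, 0/2/1/0, 0/2/1/2, 2/0/0/0, 2/0/0/2, 2/0/1/0, 2/0/1/2}
TSO: 12 outcomes — {0/0/0/0, 0/0/0/2, 0/0/1/0, 0/0/1/2, 0/2/0/0, 0/2/0/2, 0/2/1/0, 0/2/1/2, 2/0/0/0, 2/0/0/2, 2/0/1/0, 2/0/1/2}
PSO: 12 outcomes — {0/0/0/0, 0/0/0/2, 0/0/1/0, 0/0/1/2, 0/2/0/0, 0/2/0/2, 0/2/1/0, 0/2/1/2, 2/0/0/0, 2/0/0/2, 2/0/1/0, 2/0/1/2}
target 0/0/0/0 ∈ {SC,TSO,PSO}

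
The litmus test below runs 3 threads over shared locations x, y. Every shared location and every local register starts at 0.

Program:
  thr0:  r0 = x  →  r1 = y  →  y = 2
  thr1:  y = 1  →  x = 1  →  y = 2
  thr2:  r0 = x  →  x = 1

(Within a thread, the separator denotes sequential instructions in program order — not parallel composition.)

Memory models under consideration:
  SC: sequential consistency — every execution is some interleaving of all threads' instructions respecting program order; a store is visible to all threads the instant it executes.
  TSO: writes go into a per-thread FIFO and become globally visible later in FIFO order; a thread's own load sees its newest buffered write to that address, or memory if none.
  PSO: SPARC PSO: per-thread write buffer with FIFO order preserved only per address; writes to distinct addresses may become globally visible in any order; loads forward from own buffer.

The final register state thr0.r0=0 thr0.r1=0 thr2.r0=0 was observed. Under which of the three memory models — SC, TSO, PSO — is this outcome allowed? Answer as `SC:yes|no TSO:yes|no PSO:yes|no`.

outcome vector order: (thr0.r0,thr0.r1,thr2.r0)
under SC → 000; 001; 010; 011; 020; 021; 100; 110; 111; 120; 121
under TSO → 000; 001; 010; 011; 020; 021; 100; 110; 111; 120; 121
under PSO → 000; 001; 010; 011; 020; 021; 100; 101; 110; 111; 120; 121
target 000 ∈ {SC,TSO,PSO}

SC:yes TSO:yes PSO:yes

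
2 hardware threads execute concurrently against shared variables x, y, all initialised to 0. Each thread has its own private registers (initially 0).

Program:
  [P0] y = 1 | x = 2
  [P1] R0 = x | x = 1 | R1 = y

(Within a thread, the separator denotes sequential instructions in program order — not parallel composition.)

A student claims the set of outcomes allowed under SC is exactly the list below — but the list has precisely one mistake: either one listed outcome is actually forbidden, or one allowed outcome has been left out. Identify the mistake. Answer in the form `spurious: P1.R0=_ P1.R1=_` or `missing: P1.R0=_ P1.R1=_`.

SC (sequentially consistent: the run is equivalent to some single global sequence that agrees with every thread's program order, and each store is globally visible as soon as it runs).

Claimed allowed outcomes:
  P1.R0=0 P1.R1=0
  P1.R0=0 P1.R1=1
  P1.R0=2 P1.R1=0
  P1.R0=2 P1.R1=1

outcome vector order: (P1.R0,P1.R1)
[SC] allowed = {<0 0> <0 1> <2 1>}
claimed∖SC = {<2 0>}

spurious: P1.R0=2 P1.R1=0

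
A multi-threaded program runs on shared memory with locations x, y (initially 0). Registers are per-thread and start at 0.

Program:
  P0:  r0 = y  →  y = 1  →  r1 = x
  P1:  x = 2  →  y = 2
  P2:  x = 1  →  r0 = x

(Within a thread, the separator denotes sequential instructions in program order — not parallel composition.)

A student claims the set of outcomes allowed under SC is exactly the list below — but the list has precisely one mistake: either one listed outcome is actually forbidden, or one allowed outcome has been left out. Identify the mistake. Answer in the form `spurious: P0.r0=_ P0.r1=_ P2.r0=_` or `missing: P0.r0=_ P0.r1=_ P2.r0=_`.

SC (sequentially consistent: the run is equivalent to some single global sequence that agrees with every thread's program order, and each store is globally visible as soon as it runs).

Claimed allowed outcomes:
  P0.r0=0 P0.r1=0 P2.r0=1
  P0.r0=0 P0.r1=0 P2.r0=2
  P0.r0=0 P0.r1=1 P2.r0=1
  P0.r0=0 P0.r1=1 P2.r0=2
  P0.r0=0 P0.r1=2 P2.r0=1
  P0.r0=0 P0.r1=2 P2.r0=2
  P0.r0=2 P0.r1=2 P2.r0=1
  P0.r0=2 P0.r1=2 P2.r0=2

outcome vector order: (P0.r0,P0.r1,P2.r0)
under SC → 0/0/1; 0/0/2; 0/1/1; 0/1/2; 0/2/1; 0/2/2; 2/1/1; 2/2/1; 2/2/2
SC∖claimed = {2/1/1}

missing: P0.r0=2 P0.r1=1 P2.r0=1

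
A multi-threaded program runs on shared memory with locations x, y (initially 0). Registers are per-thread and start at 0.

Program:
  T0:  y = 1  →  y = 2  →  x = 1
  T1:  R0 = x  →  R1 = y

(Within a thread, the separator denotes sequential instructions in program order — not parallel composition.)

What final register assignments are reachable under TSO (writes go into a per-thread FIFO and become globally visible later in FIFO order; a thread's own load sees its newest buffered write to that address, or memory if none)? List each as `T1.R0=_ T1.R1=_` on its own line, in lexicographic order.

T1.R0=0 T1.R1=0
T1.R0=0 T1.R1=1
T1.R0=0 T1.R1=2
T1.R0=1 T1.R1=2

outcome vector order: (T1.R0,T1.R1)
|TSO outcomes| = 4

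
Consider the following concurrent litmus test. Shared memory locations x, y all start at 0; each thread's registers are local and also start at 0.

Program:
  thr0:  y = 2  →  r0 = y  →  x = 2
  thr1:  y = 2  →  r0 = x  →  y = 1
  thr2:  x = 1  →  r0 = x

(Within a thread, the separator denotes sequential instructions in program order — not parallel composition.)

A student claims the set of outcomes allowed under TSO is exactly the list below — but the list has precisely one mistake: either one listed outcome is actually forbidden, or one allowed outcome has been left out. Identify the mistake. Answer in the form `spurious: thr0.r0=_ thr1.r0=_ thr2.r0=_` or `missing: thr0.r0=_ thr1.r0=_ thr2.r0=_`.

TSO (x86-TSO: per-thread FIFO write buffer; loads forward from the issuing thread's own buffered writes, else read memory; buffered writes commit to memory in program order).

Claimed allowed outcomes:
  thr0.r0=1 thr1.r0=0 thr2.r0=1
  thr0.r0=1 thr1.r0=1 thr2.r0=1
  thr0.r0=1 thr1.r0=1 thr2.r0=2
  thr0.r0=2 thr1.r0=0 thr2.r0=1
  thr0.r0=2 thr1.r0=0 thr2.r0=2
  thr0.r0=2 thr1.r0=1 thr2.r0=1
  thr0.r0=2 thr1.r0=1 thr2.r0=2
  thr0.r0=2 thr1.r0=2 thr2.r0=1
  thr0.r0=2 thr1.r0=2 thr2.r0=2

outcome vector order: (thr0.r0,thr1.r0,thr2.r0)
TSO: 10 outcomes — {(1,0,1); (1,0,2); (1,1,1); (1,1,2); (2,0,1); (2,0,2); (2,1,1); (2,1,2); (2,2,1); (2,2,2)}
TSO∖claimed = {(1,0,2)}

missing: thr0.r0=1 thr1.r0=0 thr2.r0=2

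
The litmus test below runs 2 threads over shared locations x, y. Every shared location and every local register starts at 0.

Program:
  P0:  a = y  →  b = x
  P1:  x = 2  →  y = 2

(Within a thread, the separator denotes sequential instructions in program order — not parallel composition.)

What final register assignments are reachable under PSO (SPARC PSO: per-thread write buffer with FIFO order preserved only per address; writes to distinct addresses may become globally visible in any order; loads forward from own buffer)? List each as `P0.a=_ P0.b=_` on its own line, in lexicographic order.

outcome vector order: (P0.a,P0.b)
|PSO outcomes| = 4

P0.a=0 P0.b=0
P0.a=0 P0.b=2
P0.a=2 P0.b=0
P0.a=2 P0.b=2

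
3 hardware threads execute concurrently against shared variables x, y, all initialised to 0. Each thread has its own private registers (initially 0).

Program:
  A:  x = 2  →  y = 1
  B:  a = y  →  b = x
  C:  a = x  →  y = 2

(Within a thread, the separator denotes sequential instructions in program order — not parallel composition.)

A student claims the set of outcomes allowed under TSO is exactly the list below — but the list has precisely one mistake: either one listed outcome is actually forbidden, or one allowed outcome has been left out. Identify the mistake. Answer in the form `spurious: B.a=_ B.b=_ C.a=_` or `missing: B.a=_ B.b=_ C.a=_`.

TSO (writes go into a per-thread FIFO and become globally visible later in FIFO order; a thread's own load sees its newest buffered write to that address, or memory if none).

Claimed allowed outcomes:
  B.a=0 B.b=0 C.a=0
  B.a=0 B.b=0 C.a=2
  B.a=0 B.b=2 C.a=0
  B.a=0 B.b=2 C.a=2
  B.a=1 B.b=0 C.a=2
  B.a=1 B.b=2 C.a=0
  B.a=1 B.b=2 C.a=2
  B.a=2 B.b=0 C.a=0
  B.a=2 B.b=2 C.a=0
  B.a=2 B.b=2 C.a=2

spurious: B.a=1 B.b=0 C.a=2

outcome vector order: (B.a,B.b,C.a)
[TSO] allowed = {(0,0,0), (0,0,2), (0,2,0), (0,2,2), (1,2,0), (1,2,2), (2,0,0), (2,2,0), (2,2,2)}
claimed∖TSO = {(1,0,2)}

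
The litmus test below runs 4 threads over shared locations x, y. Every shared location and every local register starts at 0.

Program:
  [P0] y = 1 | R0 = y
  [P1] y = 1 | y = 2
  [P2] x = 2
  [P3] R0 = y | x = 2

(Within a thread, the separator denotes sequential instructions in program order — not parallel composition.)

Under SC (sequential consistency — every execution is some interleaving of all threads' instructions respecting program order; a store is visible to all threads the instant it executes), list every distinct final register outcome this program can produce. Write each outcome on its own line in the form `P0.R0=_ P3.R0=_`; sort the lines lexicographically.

P0.R0=1 P3.R0=0
P0.R0=1 P3.R0=1
P0.R0=1 P3.R0=2
P0.R0=2 P3.R0=0
P0.R0=2 P3.R0=1
P0.R0=2 P3.R0=2

outcome vector order: (P0.R0,P3.R0)
|SC outcomes| = 6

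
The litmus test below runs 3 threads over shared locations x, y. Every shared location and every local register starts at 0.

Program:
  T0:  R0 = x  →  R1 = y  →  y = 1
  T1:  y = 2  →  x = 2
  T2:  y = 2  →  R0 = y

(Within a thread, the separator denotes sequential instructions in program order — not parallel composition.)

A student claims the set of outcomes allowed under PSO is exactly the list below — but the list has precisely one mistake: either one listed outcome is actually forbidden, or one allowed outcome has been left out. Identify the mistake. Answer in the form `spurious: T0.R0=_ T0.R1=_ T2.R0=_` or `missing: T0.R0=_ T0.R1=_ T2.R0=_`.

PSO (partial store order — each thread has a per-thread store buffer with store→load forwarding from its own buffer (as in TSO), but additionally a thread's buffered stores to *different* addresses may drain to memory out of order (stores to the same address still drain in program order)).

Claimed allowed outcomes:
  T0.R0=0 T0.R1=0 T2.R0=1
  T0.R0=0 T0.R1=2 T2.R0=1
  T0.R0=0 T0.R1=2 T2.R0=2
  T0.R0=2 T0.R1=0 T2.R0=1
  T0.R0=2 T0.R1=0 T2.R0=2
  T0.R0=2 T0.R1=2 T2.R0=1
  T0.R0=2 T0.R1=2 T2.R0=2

missing: T0.R0=0 T0.R1=0 T2.R0=2

outcome vector order: (T0.R0,T0.R1,T2.R0)
[PSO] allowed = {0/0/1, 0/0/2, 0/2/1, 0/2/2, 2/0/1, 2/0/2, 2/2/1, 2/2/2}
PSO∖claimed = {0/0/2}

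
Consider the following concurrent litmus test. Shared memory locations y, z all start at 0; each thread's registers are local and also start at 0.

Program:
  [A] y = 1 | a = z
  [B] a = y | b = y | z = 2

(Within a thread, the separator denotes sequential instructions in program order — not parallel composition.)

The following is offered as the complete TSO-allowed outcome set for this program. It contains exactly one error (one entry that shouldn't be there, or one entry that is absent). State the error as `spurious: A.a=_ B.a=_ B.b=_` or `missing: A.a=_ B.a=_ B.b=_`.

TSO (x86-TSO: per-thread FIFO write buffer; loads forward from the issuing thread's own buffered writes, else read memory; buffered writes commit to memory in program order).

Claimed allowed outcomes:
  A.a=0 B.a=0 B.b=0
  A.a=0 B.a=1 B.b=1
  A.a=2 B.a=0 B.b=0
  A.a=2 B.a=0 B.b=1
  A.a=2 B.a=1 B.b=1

missing: A.a=0 B.a=0 B.b=1

outcome vector order: (A.a,B.a,B.b)
under TSO → 0/0/0 0/0/1 0/1/1 2/0/0 2/0/1 2/1/1
TSO∖claimed = {0/0/1}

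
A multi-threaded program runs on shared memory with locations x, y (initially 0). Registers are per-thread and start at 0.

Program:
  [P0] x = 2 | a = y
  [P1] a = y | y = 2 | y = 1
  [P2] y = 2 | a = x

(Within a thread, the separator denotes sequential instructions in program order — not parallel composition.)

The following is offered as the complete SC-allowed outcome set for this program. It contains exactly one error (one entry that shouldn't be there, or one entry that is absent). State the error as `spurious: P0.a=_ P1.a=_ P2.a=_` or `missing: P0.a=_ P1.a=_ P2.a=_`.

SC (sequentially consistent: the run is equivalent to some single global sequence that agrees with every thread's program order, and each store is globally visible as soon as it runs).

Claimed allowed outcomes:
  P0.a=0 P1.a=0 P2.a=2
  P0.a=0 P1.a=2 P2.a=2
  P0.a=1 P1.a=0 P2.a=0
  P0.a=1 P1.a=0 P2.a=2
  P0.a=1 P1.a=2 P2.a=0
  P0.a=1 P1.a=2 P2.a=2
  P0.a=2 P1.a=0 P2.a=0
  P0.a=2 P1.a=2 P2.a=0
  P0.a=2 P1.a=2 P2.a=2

outcome vector order: (P0.a,P1.a,P2.a)
SC: 10 outcomes — {0/0/2, 0/2/2, 1/0/0, 1/0/2, 1/2/0, 1/2/2, 2/0/0, 2/0/2, 2/2/0, 2/2/2}
SC∖claimed = {2/0/2}

missing: P0.a=2 P1.a=0 P2.a=2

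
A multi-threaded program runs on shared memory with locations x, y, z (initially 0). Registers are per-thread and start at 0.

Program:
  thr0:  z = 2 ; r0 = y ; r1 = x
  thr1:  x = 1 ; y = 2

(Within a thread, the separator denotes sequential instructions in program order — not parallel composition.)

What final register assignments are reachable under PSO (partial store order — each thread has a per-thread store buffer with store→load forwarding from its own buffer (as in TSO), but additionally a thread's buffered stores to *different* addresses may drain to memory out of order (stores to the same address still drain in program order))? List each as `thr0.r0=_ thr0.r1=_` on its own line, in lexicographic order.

thr0.r0=0 thr0.r1=0
thr0.r0=0 thr0.r1=1
thr0.r0=2 thr0.r1=0
thr0.r0=2 thr0.r1=1

outcome vector order: (thr0.r0,thr0.r1)
|PSO outcomes| = 4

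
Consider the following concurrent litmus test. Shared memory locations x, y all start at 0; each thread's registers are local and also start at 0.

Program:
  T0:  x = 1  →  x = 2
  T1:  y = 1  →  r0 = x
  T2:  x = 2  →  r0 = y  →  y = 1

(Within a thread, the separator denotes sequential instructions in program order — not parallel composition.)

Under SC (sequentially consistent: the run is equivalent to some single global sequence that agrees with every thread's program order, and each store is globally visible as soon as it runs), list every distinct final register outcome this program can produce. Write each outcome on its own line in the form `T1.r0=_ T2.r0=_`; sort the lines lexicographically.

T1.r0=0 T2.r0=1
T1.r0=1 T2.r0=0
T1.r0=1 T2.r0=1
T1.r0=2 T2.r0=0
T1.r0=2 T2.r0=1

outcome vector order: (T1.r0,T2.r0)
|SC outcomes| = 5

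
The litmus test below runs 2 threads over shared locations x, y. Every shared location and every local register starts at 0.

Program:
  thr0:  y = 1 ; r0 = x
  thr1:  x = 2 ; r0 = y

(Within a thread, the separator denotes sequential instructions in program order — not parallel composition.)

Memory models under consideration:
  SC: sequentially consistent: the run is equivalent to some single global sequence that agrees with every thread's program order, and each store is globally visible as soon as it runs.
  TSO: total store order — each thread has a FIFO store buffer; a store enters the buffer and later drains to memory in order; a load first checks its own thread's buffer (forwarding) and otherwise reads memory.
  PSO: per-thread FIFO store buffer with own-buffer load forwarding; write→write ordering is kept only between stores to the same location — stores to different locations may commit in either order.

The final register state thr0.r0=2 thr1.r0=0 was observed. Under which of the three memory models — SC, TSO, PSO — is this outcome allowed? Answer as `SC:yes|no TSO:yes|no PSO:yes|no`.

SC:yes TSO:yes PSO:yes

outcome vector order: (thr0.r0,thr1.r0)
SC: 3 outcomes — {01, 20, 21}
TSO: 4 outcomes — {00, 01, 20, 21}
PSO: 4 outcomes — {00, 01, 20, 21}
target 20 ∈ {SC,TSO,PSO}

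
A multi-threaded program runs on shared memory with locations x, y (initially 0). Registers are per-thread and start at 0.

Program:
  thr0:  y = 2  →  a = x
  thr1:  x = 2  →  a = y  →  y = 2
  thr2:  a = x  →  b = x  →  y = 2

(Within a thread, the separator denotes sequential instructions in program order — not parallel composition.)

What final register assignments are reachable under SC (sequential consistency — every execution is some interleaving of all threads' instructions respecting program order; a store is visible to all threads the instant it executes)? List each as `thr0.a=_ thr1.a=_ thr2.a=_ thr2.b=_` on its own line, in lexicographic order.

thr0.a=0 thr1.a=2 thr2.a=0 thr2.b=0
thr0.a=0 thr1.a=2 thr2.a=0 thr2.b=2
thr0.a=0 thr1.a=2 thr2.a=2 thr2.b=2
thr0.a=2 thr1.a=0 thr2.a=0 thr2.b=0
thr0.a=2 thr1.a=0 thr2.a=0 thr2.b=2
thr0.a=2 thr1.a=0 thr2.a=2 thr2.b=2
thr0.a=2 thr1.a=2 thr2.a=0 thr2.b=0
thr0.a=2 thr1.a=2 thr2.a=0 thr2.b=2
thr0.a=2 thr1.a=2 thr2.a=2 thr2.b=2

outcome vector order: (thr0.a,thr1.a,thr2.a,thr2.b)
|SC outcomes| = 9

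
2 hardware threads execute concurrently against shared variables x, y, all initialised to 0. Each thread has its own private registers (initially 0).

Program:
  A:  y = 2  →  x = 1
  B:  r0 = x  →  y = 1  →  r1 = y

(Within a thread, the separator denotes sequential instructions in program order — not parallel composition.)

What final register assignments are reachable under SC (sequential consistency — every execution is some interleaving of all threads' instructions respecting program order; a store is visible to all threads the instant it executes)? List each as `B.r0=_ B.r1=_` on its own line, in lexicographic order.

B.r0=0 B.r1=1
B.r0=0 B.r1=2
B.r0=1 B.r1=1

outcome vector order: (B.r0,B.r1)
|SC outcomes| = 3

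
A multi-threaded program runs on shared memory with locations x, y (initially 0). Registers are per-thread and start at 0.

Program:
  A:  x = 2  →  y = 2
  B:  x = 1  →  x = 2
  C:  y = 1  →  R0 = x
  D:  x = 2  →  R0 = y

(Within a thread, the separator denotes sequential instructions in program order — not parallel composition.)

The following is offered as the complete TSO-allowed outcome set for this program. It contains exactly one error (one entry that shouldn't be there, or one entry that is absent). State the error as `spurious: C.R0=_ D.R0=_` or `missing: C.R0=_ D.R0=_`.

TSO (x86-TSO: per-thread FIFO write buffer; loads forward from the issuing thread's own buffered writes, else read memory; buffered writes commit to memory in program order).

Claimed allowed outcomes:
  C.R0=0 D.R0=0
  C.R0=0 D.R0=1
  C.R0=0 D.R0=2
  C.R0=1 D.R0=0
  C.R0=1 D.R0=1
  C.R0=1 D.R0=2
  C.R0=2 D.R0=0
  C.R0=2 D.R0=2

missing: C.R0=2 D.R0=1

outcome vector order: (C.R0,D.R0)
[TSO] allowed = {0/0, 0/1, 0/2, 1/0, 1/1, 1/2, 2/0, 2/1, 2/2}
TSO∖claimed = {2/1}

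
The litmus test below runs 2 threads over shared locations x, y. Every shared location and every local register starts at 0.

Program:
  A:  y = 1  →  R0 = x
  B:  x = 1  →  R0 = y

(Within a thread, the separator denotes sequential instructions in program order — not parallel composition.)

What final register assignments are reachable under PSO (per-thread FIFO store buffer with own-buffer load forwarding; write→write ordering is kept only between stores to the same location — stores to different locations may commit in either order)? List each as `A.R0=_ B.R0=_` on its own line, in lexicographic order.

A.R0=0 B.R0=0
A.R0=0 B.R0=1
A.R0=1 B.R0=0
A.R0=1 B.R0=1

outcome vector order: (A.R0,B.R0)
|PSO outcomes| = 4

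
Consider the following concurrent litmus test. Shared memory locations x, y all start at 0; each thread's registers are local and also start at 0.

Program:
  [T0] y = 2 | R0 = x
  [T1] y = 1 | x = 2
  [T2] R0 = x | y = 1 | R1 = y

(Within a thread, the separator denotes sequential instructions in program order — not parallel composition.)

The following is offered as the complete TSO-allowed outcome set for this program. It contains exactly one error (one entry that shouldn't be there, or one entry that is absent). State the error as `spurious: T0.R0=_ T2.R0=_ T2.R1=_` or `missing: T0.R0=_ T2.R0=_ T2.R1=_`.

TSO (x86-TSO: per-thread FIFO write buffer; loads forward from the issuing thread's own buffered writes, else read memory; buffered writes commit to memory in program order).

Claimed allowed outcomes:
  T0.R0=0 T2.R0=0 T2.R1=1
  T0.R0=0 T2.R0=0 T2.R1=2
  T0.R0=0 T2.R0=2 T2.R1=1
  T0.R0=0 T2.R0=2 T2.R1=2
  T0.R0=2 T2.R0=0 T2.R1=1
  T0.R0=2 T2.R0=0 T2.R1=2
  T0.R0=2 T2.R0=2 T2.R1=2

missing: T0.R0=2 T2.R0=2 T2.R1=1

outcome vector order: (T0.R0,T2.R0,T2.R1)
TSO: 8 outcomes — {001; 002; 021; 022; 201; 202; 221; 222}
TSO∖claimed = {221}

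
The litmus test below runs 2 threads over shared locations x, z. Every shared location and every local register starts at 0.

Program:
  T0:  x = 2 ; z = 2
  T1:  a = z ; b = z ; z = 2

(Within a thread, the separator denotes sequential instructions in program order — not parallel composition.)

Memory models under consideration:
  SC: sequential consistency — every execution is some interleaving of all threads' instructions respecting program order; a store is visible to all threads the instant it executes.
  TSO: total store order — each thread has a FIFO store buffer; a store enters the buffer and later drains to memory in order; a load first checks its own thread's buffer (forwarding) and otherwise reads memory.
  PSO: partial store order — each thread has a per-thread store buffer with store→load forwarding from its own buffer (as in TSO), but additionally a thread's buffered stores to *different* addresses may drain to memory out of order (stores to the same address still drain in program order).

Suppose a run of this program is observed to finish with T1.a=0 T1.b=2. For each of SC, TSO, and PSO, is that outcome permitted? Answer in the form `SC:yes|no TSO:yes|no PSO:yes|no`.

outcome vector order: (T1.a,T1.b)
SC: 3 outcomes — {(0,0); (0,2); (2,2)}
TSO: 3 outcomes — {(0,0); (0,2); (2,2)}
PSO: 3 outcomes — {(0,0); (0,2); (2,2)}
target (0,2) ∈ {SC,TSO,PSO}

SC:yes TSO:yes PSO:yes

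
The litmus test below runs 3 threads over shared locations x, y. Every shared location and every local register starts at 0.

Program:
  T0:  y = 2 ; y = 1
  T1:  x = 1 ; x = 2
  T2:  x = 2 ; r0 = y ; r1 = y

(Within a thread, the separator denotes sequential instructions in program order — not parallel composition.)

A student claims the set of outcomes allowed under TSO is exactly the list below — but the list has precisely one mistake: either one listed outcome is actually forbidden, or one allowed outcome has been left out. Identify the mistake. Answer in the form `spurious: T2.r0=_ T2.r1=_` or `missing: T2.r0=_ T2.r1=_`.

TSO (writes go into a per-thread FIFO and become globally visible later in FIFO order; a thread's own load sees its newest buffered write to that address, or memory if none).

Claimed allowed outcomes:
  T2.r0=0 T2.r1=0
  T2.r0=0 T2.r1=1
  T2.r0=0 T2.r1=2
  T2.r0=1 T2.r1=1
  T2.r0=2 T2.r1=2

outcome vector order: (T2.r0,T2.r1)
TSO (6): 0/0 0/1 0/2 1/1 2/1 2/2
TSO∖claimed = {2/1}

missing: T2.r0=2 T2.r1=1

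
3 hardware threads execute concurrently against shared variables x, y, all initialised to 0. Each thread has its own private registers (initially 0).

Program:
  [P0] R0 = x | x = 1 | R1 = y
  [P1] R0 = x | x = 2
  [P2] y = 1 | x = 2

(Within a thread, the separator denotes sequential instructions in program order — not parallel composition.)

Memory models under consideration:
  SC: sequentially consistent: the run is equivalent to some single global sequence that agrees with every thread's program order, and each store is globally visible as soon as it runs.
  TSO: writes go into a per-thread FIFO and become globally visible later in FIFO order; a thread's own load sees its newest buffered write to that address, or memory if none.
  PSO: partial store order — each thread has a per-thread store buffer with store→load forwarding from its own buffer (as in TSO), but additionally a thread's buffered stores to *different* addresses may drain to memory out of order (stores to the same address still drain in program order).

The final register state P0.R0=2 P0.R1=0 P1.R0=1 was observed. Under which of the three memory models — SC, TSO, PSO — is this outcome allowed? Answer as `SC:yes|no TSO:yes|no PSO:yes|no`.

outcome vector order: (P0.R0,P0.R1,P1.R0)
SC (10): 0/0/0 0/0/1 0/0/2 0/1/0 0/1/1 0/1/2 2/0/0 2/1/0 2/1/1 2/1/2
TSO (10): 0/0/0 0/0/1 0/0/2 0/1/0 0/1/1 0/1/2 2/0/0 2/1/0 2/1/1 2/1/2
PSO (12): 0/0/0 0/0/1 0/0/2 0/1/0 0/1/1 0/1/2 2/0/0 2/0/1 2/0/2 2/1/0 2/1/1 2/1/2
target 2/0/1 ∈ {PSO}

SC:no TSO:no PSO:yes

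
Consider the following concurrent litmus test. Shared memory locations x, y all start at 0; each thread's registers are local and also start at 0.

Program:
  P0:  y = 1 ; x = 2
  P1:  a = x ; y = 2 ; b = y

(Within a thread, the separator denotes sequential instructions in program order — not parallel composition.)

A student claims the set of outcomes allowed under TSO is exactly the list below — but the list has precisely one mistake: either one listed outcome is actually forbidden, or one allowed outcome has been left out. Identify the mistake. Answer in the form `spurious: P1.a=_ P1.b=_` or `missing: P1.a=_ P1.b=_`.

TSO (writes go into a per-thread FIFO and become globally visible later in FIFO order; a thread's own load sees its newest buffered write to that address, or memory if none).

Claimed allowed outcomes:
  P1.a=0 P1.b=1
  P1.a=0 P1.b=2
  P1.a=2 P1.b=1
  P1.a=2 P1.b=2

spurious: P1.a=2 P1.b=1

outcome vector order: (P1.a,P1.b)
TSO (3): <0 1>, <0 2>, <2 2>
claimed∖TSO = {<2 1>}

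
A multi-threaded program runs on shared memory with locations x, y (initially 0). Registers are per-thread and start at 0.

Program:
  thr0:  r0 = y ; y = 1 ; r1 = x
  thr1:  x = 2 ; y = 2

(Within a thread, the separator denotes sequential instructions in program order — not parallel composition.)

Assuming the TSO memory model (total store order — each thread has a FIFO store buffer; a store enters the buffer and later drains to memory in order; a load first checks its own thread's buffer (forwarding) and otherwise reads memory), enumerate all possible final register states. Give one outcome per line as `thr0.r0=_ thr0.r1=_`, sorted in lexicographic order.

outcome vector order: (thr0.r0,thr0.r1)
|TSO outcomes| = 3

thr0.r0=0 thr0.r1=0
thr0.r0=0 thr0.r1=2
thr0.r0=2 thr0.r1=2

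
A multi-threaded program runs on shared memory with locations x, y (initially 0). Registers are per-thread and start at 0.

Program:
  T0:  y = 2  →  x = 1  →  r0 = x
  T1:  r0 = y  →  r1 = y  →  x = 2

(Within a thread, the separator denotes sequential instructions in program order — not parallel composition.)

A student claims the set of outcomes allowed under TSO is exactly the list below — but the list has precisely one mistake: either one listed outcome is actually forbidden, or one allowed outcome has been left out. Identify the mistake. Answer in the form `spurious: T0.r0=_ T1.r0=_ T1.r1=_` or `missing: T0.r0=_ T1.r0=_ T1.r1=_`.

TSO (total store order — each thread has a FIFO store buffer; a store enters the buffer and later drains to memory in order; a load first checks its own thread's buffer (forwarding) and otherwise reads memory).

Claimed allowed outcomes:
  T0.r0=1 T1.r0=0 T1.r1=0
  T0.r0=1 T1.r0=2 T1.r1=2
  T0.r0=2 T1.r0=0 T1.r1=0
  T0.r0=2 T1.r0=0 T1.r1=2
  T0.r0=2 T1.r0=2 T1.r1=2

missing: T0.r0=1 T1.r0=0 T1.r1=2

outcome vector order: (T0.r0,T1.r0,T1.r1)
TSO: 6 outcomes — {100 102 122 200 202 222}
TSO∖claimed = {102}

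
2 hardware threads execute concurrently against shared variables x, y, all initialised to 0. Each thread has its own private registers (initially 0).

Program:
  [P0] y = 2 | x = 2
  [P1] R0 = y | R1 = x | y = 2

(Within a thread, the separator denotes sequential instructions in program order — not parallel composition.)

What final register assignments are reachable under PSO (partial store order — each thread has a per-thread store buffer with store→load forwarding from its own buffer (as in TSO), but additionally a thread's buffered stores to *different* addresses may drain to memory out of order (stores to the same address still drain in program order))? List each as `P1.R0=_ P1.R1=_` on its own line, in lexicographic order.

P1.R0=0 P1.R1=0
P1.R0=0 P1.R1=2
P1.R0=2 P1.R1=0
P1.R0=2 P1.R1=2

outcome vector order: (P1.R0,P1.R1)
|PSO outcomes| = 4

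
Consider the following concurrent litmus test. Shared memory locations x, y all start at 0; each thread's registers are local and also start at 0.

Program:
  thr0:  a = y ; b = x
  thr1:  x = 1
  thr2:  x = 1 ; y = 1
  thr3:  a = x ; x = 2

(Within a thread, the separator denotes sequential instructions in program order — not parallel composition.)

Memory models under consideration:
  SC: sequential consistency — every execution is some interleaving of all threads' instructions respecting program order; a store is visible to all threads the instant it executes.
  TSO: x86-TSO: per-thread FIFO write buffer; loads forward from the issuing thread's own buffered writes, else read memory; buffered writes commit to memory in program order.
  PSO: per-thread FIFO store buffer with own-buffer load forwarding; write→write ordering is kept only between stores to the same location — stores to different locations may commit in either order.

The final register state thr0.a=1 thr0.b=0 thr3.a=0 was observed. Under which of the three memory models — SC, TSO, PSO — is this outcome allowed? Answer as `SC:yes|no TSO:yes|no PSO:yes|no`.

SC:no TSO:no PSO:yes

outcome vector order: (thr0.a,thr0.b,thr3.a)
[SC] allowed = {000; 001; 010; 011; 020; 021; 110; 111; 120; 121}
[TSO] allowed = {000; 001; 010; 011; 020; 021; 110; 111; 120; 121}
[PSO] allowed = {000; 001; 010; 011; 020; 021; 100; 101; 110; 111; 120; 121}
target 100 ∈ {PSO}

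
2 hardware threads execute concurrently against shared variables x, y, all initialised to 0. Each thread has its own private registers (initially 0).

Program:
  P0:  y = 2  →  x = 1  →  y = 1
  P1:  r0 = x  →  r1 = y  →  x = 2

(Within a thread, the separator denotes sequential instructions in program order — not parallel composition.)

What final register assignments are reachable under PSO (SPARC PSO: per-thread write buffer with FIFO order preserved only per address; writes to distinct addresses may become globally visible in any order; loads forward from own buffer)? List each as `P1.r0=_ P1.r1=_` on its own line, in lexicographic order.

outcome vector order: (P1.r0,P1.r1)
|PSO outcomes| = 6

P1.r0=0 P1.r1=0
P1.r0=0 P1.r1=1
P1.r0=0 P1.r1=2
P1.r0=1 P1.r1=0
P1.r0=1 P1.r1=1
P1.r0=1 P1.r1=2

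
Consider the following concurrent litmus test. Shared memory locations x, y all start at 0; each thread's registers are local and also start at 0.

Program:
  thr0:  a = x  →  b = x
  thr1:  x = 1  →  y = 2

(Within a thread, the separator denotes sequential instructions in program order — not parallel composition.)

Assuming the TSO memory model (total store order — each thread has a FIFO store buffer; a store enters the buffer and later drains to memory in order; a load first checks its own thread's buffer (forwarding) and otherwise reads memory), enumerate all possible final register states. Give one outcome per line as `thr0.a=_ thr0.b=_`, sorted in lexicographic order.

thr0.a=0 thr0.b=0
thr0.a=0 thr0.b=1
thr0.a=1 thr0.b=1

outcome vector order: (thr0.a,thr0.b)
|TSO outcomes| = 3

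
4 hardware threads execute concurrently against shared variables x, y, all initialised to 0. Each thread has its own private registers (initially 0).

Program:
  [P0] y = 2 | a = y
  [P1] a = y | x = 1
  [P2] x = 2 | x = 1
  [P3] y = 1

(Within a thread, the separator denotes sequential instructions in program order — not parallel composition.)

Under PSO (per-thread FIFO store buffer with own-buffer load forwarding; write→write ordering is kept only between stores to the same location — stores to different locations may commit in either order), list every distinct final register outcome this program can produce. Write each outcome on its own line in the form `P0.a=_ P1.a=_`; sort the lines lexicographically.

P0.a=1 P1.a=0
P0.a=1 P1.a=1
P0.a=1 P1.a=2
P0.a=2 P1.a=0
P0.a=2 P1.a=1
P0.a=2 P1.a=2

outcome vector order: (P0.a,P1.a)
|PSO outcomes| = 6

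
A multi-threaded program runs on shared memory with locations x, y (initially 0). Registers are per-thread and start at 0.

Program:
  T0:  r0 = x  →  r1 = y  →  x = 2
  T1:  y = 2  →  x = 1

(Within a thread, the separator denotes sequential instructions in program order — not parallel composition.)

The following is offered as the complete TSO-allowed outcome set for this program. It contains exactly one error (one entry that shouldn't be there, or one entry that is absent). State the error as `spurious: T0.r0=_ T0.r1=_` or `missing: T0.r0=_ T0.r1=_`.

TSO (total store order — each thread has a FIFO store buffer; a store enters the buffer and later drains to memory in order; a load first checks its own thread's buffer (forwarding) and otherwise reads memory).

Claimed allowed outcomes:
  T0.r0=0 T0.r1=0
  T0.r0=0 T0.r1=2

outcome vector order: (T0.r0,T0.r1)
[TSO] allowed = {(0,0); (0,2); (1,2)}
TSO∖claimed = {(1,2)}

missing: T0.r0=1 T0.r1=2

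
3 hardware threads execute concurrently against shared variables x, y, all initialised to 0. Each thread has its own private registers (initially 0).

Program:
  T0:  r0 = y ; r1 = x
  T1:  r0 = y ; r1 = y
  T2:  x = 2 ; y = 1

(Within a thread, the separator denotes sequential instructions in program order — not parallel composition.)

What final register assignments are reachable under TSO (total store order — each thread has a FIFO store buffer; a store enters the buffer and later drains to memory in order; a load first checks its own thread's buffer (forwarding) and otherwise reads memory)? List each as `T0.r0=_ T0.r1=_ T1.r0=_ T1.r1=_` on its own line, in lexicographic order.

T0.r0=0 T0.r1=0 T1.r0=0 T1.r1=0
T0.r0=0 T0.r1=0 T1.r0=0 T1.r1=1
T0.r0=0 T0.r1=0 T1.r0=1 T1.r1=1
T0.r0=0 T0.r1=2 T1.r0=0 T1.r1=0
T0.r0=0 T0.r1=2 T1.r0=0 T1.r1=1
T0.r0=0 T0.r1=2 T1.r0=1 T1.r1=1
T0.r0=1 T0.r1=2 T1.r0=0 T1.r1=0
T0.r0=1 T0.r1=2 T1.r0=0 T1.r1=1
T0.r0=1 T0.r1=2 T1.r0=1 T1.r1=1

outcome vector order: (T0.r0,T0.r1,T1.r0,T1.r1)
|TSO outcomes| = 9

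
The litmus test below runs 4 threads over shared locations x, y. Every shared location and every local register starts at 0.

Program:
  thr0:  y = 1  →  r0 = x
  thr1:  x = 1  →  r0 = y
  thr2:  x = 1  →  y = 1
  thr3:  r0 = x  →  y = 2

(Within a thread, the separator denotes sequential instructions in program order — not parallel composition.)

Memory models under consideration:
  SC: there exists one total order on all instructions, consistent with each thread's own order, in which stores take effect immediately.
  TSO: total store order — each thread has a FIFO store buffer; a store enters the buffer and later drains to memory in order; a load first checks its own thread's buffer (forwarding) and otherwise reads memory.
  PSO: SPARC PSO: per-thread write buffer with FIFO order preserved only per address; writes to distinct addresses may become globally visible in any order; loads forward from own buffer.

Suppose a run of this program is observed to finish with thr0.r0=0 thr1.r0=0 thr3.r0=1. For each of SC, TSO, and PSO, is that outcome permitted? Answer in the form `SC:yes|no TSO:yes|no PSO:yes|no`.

outcome vector order: (thr0.r0,thr1.r0,thr3.r0)
[SC] allowed = {(0,1,0) (0,1,1) (0,2,0) (0,2,1) (1,0,0) (1,0,1) (1,1,0) (1,1,1) (1,2,0) (1,2,1)}
[TSO] allowed = {(0,0,0) (0,0,1) (0,1,0) (0,1,1) (0,2,0) (0,2,1) (1,0,0) (1,0,1) (1,1,0) (1,1,1) (1,2,0) (1,2,1)}
[PSO] allowed = {(0,0,0) (0,0,1) (0,1,0) (0,1,1) (0,2,0) (0,2,1) (1,0,0) (1,0,1) (1,1,0) (1,1,1) (1,2,0) (1,2,1)}
target (0,0,1) ∈ {TSO,PSO}

SC:no TSO:yes PSO:yes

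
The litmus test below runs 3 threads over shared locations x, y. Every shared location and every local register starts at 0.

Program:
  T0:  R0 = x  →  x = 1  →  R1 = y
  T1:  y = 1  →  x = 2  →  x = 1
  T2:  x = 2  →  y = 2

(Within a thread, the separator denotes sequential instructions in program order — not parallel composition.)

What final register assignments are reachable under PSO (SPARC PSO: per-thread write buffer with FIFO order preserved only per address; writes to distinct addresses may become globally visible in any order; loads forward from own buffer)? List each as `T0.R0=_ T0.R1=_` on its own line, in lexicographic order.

T0.R0=0 T0.R1=0
T0.R0=0 T0.R1=1
T0.R0=0 T0.R1=2
T0.R0=1 T0.R1=0
T0.R0=1 T0.R1=1
T0.R0=1 T0.R1=2
T0.R0=2 T0.R1=0
T0.R0=2 T0.R1=1
T0.R0=2 T0.R1=2

outcome vector order: (T0.R0,T0.R1)
|PSO outcomes| = 9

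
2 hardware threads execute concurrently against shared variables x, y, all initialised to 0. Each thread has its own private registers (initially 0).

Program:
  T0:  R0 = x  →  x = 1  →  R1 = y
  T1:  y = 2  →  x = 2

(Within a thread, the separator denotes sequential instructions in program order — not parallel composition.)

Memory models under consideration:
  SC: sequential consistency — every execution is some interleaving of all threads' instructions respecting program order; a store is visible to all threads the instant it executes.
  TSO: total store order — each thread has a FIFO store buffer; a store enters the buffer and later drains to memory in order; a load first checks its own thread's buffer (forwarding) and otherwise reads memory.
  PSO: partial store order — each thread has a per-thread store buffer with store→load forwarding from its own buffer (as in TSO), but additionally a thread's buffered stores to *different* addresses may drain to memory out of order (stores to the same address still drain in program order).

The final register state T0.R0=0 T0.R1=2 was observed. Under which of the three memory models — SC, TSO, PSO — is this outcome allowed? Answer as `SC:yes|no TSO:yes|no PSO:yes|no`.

outcome vector order: (T0.R0,T0.R1)
[SC] allowed = {0/0 0/2 2/2}
[TSO] allowed = {0/0 0/2 2/2}
[PSO] allowed = {0/0 0/2 2/0 2/2}
target 0/2 ∈ {SC,TSO,PSO}

SC:yes TSO:yes PSO:yes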